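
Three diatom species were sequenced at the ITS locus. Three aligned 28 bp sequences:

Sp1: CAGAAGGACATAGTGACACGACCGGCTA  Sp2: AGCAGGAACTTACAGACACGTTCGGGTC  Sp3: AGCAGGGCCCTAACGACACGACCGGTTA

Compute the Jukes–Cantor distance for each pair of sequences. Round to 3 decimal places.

Sp1–Sp2: 12/28 sites differ → p ≈ 0.428571, d = −0.75 ln(1 − 0.571428) = 0.635472 ≈ 0.635.
Sp1–Sp3: 9/28 sites differ → p ≈ 0.321429, d = −0.75 ln(1 − 0.428572) = 0.419713 ≈ 0.420.
Sp2–Sp3: 9/28 sites differ → p ≈ 0.321429, d = −0.75 ln(1 − 0.428572) = 0.419713 ≈ 0.420.

d(Sp1,Sp2) = 0.635, d(Sp1,Sp3) = 0.420, d(Sp2,Sp3) = 0.420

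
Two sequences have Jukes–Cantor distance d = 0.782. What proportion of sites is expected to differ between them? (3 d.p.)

p = (3/4)(1 − e^(−4d/3)) = 0.75 × (1 − e^(-1.042667)) = 0.75 × (1 − 0.352513) = 0.485615.

0.486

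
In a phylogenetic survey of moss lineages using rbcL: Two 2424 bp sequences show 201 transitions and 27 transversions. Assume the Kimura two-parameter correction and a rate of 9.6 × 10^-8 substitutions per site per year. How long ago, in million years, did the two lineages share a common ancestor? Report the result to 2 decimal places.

P = 201/2424 ≈ 0.082921 and Q = 27/2424 ≈ 0.011139.
Under the Kimura two-parameter model, d = −½ ln(1 − 2P − Q) − ¼ ln(1 − 2Q).
1 − 2P − Q = 0.823019, giving −½ ln(0.823019) = 0.097388.
1 − 2Q = 0.977722, giving −¼ ln(0.977722) = 0.005632.
d = 0.097388 + 0.005632 = 0.103020.
Under a molecular clock d = 2μt, so t = d/(2μ) = 0.103020 / (2 × 9.6 × 10^-8) = 0.54 million years.

0.54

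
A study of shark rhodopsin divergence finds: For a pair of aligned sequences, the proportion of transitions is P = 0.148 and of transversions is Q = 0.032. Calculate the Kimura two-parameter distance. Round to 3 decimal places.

Under the Kimura two-parameter model, d = −½ ln(1 − 2P − Q) − ¼ ln(1 − 2Q).
1 − 2P − Q = 0.672, giving −½ ln(0.672) = 0.198748.
1 − 2Q = 0.936, giving −¼ ln(0.936) = 0.016535.
d = 0.198748 + 0.016535 = 0.215283.

0.215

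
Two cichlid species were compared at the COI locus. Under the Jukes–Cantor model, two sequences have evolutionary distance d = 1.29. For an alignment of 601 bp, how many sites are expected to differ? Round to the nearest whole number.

Invert JC69: p = (3/4)(1 − e^(−4d/3)) = 0.75 × (1 − e^(-1.72)) = 0.75 × (1 − 0.179066) = 0.615701.
Expected differing sites = pL ≈ 0.615701 × 601 = 370.036301 ≈ 370.

370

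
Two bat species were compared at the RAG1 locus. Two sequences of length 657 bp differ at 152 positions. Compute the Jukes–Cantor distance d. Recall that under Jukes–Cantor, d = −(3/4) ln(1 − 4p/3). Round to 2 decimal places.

p = 152/657 ≈ 0.231355.
d = −(3/4) ln(1 − 4p/3) = −0.75 ln(1 − 0.308473) = −0.75 ln(0.691527)
  = −0.75 × (-0.368853) = 0.276640 substitutions/site.

0.28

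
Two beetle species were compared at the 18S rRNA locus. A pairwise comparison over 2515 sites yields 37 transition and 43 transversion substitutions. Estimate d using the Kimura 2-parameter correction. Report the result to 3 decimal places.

0.033

P = 37/2515 ≈ 0.014712 and Q = 43/2515 ≈ 0.017097.
Under the Kimura two-parameter model, d = −½ ln(1 − 2P − Q) − ¼ ln(1 − 2Q).
1 − 2P − Q = 0.953479, giving −½ ln(0.953479) = 0.023819.
1 − 2Q = 0.965806, giving −¼ ln(0.965806) = 0.008698.
d = 0.023819 + 0.008698 = 0.032517.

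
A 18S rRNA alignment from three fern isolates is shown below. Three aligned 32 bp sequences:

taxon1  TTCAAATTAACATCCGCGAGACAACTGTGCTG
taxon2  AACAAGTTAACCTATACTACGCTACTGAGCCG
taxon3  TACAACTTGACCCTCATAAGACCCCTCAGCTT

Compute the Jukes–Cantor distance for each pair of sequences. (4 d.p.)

d(taxon1,taxon2) = 0.5851, d(taxon1,taxon3) = 0.6566, d(taxon2,taxon3) = 0.7356

taxon1–taxon2: 13/32 sites differ → p = 0.40625, d = −0.75 ln(1 − 0.541667) = 0.585119 ≈ 0.5851.
taxon1–taxon3: 14/32 sites differ → p = 0.4375, d = −0.75 ln(1 − 0.583333) = 0.656601 ≈ 0.6566.
taxon2–taxon3: 15/32 sites differ → p = 0.46875, d = −0.75 ln(1 − 0.625) = 0.735622 ≈ 0.7356.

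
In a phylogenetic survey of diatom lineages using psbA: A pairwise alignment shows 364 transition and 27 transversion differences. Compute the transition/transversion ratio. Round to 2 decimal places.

R = 364/27 = 13.481481… ≈ 13.48 (to 2 d.p.).

13.48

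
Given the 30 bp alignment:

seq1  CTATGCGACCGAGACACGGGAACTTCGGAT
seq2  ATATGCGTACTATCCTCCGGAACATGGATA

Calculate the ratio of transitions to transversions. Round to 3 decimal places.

Transitions are A↔G and C↔T; transversions are all other mismatches.
Transitions: 1. Transversions: 12.
R = 1/12 = 0.083333… ≈ 0.083 (to 3 d.p.).

0.083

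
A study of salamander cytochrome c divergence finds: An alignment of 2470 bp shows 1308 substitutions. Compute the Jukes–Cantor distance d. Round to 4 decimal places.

0.9183

p = 1308/2470 ≈ 0.529555.
d = −(3/4) ln(1 − 4p/3) = −0.75 ln(1 − 0.706073) = −0.75 ln(0.293927)
  = −0.75 × (-1.224424) = 0.918318 substitutions/site.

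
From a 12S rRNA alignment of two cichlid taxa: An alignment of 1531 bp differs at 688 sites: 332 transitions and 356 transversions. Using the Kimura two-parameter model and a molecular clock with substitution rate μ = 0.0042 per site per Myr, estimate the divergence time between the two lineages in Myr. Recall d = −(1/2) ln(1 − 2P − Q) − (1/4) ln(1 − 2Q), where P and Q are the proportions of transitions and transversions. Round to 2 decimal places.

P = 332/1531 ≈ 0.216852 and Q = 356/1531 ≈ 0.232528.
Under the Kimura two-parameter model, d = −½ ln(1 − 2P − Q) − ¼ ln(1 − 2Q).
1 − 2P − Q = 0.333768, giving −½ ln(0.333768) = 0.548655.
1 − 2Q = 0.534944, giving −¼ ln(0.534944) = 0.156398.
d = 0.548655 + 0.156398 = 0.705053.
Under a molecular clock d = 2μt, so t = d/(2μ) = 0.705053 / (2 × 0.0042) = 83.93 Myr.

83.93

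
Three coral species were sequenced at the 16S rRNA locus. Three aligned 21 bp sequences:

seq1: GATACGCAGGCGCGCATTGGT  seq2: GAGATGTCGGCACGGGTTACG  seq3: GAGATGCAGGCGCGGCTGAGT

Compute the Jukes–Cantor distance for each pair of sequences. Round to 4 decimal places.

d(seq1,seq2) = 0.7557, d(seq1,seq3) = 0.3597, d(seq2,seq3) = 0.4408

seq1–seq2: 10/21 sites differ → p ≈ 0.47619, d = −0.75 ln(1 − 0.63492) = 0.755729 ≈ 0.7557.
seq1–seq3: 6/21 sites differ → p ≈ 0.285714, d = −0.75 ln(1 − 0.380952) = 0.359679 ≈ 0.3597.
seq2–seq3: 7/21 sites differ → p ≈ 0.333333, d = −0.75 ln(1 − 0.444444) = 0.440839 ≈ 0.4408.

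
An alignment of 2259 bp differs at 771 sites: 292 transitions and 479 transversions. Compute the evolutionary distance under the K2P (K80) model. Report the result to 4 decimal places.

P = 292/2259 ≈ 0.129261 and Q = 479/2259 ≈ 0.212041.
Under the Kimura two-parameter model, d = −½ ln(1 − 2P − Q) − ¼ ln(1 − 2Q).
1 − 2P − Q = 0.529437, giving −½ ln(0.529437) = 0.317971.
1 − 2Q = 0.575918, giving −¼ ln(0.575918) = 0.137947.
d = 0.317971 + 0.137947 = 0.455918.

0.4559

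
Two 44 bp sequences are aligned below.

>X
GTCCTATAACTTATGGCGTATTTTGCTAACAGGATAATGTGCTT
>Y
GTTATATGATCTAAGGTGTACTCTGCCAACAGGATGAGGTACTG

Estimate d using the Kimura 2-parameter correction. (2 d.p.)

0.44

Of 44 sites, 10 differences are transitions and 4 are transversions, so P = 10/44 ≈ 0.227273 and Q = 4/44 ≈ 0.090909.
Under the Kimura two-parameter model, d = −½ ln(1 − 2P − Q) − ¼ ln(1 − 2Q).
1 − 2P − Q = 0.454545, giving −½ ln(0.454545) = 0.394229.
1 − 2Q = 0.818182, giving −¼ ln(0.818182) = 0.050168.
d = 0.394229 + 0.050168 = 0.444397.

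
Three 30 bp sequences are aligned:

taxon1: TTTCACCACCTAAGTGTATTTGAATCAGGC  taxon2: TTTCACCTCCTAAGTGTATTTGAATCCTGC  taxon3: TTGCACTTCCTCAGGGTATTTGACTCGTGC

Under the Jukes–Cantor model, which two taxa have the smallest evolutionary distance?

taxon1 and taxon2

taxon1–taxon2: 3/30 differ, p = 0.100, d = 0.107.
taxon1–taxon3: 8/30 differ, p = 0.267, d = 0.330.
taxon2–taxon3: 6/30 differ, p = 0.200, d = 0.233.
The smallest distance is between taxon1 and taxon2.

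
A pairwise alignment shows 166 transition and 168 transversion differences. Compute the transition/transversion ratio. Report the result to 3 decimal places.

0.988

R = 166/168 = 0.988095… ≈ 0.988 (to 3 d.p.).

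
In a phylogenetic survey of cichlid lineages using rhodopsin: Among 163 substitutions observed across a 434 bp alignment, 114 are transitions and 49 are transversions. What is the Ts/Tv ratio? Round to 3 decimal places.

2.327

R = 114/49 = 2.326530… ≈ 2.327 (to 3 d.p.).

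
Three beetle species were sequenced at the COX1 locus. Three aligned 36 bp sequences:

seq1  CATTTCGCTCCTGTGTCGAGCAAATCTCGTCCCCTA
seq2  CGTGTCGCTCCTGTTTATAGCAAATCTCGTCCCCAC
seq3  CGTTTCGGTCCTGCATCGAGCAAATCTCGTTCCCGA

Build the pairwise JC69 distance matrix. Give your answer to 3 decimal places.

d(seq1,seq2) = 0.225, d(seq1,seq3) = 0.188, d(seq2,seq3) = 0.304

seq1–seq2: 7/36 sites differ → p ≈ 0.194444, d = −0.75 ln(1 − 0.259259) = 0.225078 ≈ 0.225.
seq1–seq3: 6/36 sites differ → p ≈ 0.166667, d = −0.75 ln(1 − 0.222223) = 0.188487 ≈ 0.188.
seq2–seq3: 9/36 sites differ → p = 0.25, d = −0.75 ln(1 − 0.333333) = 0.304098 ≈ 0.304.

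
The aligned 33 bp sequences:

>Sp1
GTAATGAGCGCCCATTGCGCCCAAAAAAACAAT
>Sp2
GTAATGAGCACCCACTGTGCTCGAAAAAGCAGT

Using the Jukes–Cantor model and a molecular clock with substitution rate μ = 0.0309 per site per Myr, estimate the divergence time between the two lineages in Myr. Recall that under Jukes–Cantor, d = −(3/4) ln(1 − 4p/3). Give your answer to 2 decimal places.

The sequences differ at 7 of 33 sites (10, 15, 18, 21, 23, 29, 32), so p = 7/33 ≈ 0.212121.
d = −(3/4) ln(1 − 4p/3) = −0.75 ln(1 − 0.282828) = −0.75 ln(0.717172)
  = −0.75 × (-0.332440) = 0.249330 substitutions/site.
Under a molecular clock d = 2μt, so t = d/(2μ) = 0.249330 / (2 × 0.0309) = 4.03 Myr.

4.03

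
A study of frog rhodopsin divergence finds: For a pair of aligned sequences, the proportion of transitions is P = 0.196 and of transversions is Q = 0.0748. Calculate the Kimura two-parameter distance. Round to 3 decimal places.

0.355

Under the Kimura two-parameter model, d = −½ ln(1 − 2P − Q) − ¼ ln(1 − 2Q).
1 − 2P − Q = 0.5332, giving −½ ln(0.5332) = 0.314429.
1 − 2Q = 0.8504, giving −¼ ln(0.8504) = 0.040512.
d = 0.314429 + 0.040512 = 0.354941.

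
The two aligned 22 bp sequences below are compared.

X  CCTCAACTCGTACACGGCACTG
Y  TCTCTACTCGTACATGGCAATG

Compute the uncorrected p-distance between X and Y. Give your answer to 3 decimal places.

0.182

The sequences differ at 4 of 22 positions (sites 1, 5, 15, 20).
p = 4/22 = 0.181818… ≈ 0.182 (to 3 d.p.).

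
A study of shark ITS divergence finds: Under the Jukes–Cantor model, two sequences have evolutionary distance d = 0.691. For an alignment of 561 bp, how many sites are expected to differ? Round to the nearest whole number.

Invert JC69: p = (3/4)(1 − e^(−4d/3)) = 0.75 × (1 − e^(-0.921333)) = 0.75 × (1 − 0.397988) = 0.451509.
Expected differing sites = pL ≈ 0.451509 × 561 = 253.296549 ≈ 253.

253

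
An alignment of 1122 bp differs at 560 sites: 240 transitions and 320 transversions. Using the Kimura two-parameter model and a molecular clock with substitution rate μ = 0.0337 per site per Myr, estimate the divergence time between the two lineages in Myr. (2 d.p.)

12.39

P = 240/1122 ≈ 0.213904 and Q = 320/1122 ≈ 0.285205.
Under the Kimura two-parameter model, d = −½ ln(1 − 2P − Q) − ¼ ln(1 − 2Q).
1 − 2P − Q = 0.286987, giving −½ ln(0.286987) = 0.624159.
1 − 2Q = 0.42959, giving −¼ ln(0.42959) = 0.211231.
d = 0.624159 + 0.211231 = 0.835390.
Under a molecular clock d = 2μt, so t = d/(2μ) = 0.835390 / (2 × 0.0337) = 12.39 Myr.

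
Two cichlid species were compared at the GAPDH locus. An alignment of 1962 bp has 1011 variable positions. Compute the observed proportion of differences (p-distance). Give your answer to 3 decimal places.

p = 1011/1962 = 0.515290… ≈ 0.515 (to 3 d.p.).

0.515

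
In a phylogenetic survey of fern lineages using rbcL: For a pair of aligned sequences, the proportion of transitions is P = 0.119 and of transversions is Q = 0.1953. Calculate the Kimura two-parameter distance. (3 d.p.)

0.408

Under the Kimura two-parameter model, d = −½ ln(1 − 2P − Q) − ¼ ln(1 − 2Q).
1 − 2P − Q = 0.5667, giving −½ ln(0.5667) = 0.283963.
1 − 2Q = 0.6094, giving −¼ ln(0.6094) = 0.123820.
d = 0.283963 + 0.123820 = 0.407783.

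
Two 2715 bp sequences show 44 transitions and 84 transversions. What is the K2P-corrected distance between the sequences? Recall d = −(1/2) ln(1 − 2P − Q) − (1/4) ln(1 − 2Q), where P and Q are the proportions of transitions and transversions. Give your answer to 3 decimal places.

P = 44/2715 ≈ 0.016206 and Q = 84/2715 ≈ 0.030939.
Under the Kimura two-parameter model, d = −½ ln(1 − 2P − Q) − ¼ ln(1 − 2Q).
1 − 2P − Q = 0.936649, giving −½ ln(0.936649) = 0.032723.
1 − 2Q = 0.938122, giving −¼ ln(0.938122) = 0.015969.
d = 0.032723 + 0.015969 = 0.048692.

0.049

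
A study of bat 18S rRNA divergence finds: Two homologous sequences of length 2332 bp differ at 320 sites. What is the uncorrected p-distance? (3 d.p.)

0.137

p = 320/2332 = 0.137221… ≈ 0.137 (to 3 d.p.).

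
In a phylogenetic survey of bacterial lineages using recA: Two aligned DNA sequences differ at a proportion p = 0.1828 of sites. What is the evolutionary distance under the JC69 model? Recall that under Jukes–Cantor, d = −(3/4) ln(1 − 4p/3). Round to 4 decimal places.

0.2095

d = −(3/4) ln(1 − 4p/3) = −0.75 ln(1 − 0.243733) = −0.75 ln(0.756267)
  = −0.75 × (-0.279361) = 0.209521 substitutions/site.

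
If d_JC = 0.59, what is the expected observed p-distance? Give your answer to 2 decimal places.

0.41

p = (3/4)(1 − e^(−4d/3)) = 0.75 × (1 − e^(-0.786667)) = 0.75 × (1 − 0.455360) = 0.408480.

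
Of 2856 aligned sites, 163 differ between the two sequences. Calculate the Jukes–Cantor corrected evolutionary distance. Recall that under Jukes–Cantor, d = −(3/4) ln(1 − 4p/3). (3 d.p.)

0.059

p = 163/2856 ≈ 0.057073.
d = −(3/4) ln(1 − 4p/3) = −0.75 ln(1 − 0.076097) = −0.75 ln(0.923903)
  = −0.75 × (-0.079148) = 0.059361 substitutions/site.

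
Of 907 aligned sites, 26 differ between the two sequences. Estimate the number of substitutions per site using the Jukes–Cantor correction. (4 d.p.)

p = 26/907 ≈ 0.028666.
d = −(3/4) ln(1 − 4p/3) = −0.75 ln(1 − 0.038221) = −0.75 ln(0.961779)
  = −0.75 × (-0.038971) = 0.029228 substitutions/site.

0.0292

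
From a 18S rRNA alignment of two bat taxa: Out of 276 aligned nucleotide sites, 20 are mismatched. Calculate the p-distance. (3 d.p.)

p = 20/276 = 0.072463… ≈ 0.072 (to 3 d.p.).

0.072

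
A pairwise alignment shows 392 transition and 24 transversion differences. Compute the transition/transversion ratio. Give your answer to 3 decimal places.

16.333

R = 392/24 = 16.333333… ≈ 16.333 (to 3 d.p.).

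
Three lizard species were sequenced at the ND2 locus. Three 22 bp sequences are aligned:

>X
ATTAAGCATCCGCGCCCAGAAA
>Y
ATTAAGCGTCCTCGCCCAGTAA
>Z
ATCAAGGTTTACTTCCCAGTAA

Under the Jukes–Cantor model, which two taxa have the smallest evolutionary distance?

X and Y

X–Y: 3/22 differ, p = 0.136, d = 0.151.
X–Z: 9/22 differ, p = 0.409, d = 0.591.
Y–Z: 8/22 differ, p = 0.364, d = 0.497.
The smallest distance is between X and Y.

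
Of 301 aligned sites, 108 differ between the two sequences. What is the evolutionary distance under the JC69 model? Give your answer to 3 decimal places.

0.488

p = 108/301 ≈ 0.358804.
d = −(3/4) ln(1 − 4p/3) = −0.75 ln(1 − 0.478405) = −0.75 ln(0.521595)
  = −0.75 × (-0.650864) = 0.488148 substitutions/site.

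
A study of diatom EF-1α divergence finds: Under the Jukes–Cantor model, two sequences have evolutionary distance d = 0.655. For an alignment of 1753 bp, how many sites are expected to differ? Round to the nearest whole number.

Invert JC69: p = (3/4)(1 − e^(−4d/3)) = 0.75 × (1 − e^(-0.873333)) = 0.75 × (1 − 0.417558) = 0.436832.
Expected differing sites = pL ≈ 0.436832 × 1753 = 765.766496 ≈ 766.

766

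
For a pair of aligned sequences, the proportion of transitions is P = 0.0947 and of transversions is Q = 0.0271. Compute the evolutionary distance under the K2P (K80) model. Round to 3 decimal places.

Under the Kimura two-parameter model, d = −½ ln(1 − 2P − Q) − ¼ ln(1 − 2Q).
1 − 2P − Q = 0.7835, giving −½ ln(0.7835) = 0.121992.
1 − 2Q = 0.9458, giving −¼ ln(0.9458) = 0.013931.
d = 0.121992 + 0.013931 = 0.135923.

0.136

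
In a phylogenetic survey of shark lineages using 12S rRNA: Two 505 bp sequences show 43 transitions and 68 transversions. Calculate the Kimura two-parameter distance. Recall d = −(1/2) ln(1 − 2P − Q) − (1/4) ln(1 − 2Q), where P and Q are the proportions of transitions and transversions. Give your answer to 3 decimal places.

P = 43/505 ≈ 0.085149 and Q = 68/505 ≈ 0.134653.
Under the Kimura two-parameter model, d = −½ ln(1 − 2P − Q) − ¼ ln(1 − 2Q).
1 − 2P − Q = 0.695049, giving −½ ln(0.695049) = 0.181886.
1 − 2Q = 0.730694, giving −¼ ln(0.730694) = 0.078440.
d = 0.181886 + 0.078440 = 0.260326.

0.260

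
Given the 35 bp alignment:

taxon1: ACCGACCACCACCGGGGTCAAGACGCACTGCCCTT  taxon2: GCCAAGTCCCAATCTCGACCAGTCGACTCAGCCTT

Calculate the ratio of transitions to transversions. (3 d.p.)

0.583

Transitions are A↔G and C↔T; transversions are all other mismatches.
Transitions: 7. Transversions: 12.
R = 7/12 = 0.583333… ≈ 0.583 (to 3 d.p.).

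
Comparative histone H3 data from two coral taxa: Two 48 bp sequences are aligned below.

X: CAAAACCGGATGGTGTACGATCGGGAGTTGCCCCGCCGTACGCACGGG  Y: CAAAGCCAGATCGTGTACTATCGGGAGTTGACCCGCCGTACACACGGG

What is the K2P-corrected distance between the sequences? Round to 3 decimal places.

0.137

Of 48 sites, 3 differences are transitions and 3 are transversions, so P = 3/48 = 0.0625 and Q = 3/48 = 0.0625.
Under the Kimura two-parameter model, d = −½ ln(1 − 2P − Q) − ¼ ln(1 − 2Q).
1 − 2P − Q = 0.8125, giving −½ ln(0.8125) = 0.103820.
1 − 2Q = 0.875, giving −¼ ln(0.875) = 0.033383.
d = 0.103820 + 0.033383 = 0.137203.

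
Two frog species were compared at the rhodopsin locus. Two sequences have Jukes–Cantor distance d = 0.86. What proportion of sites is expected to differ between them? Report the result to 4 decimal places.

p = (3/4)(1 − e^(−4d/3)) = 0.75 × (1 − e^(-1.146667)) = 0.75 × (1 − 0.317694) = 0.511730.

0.5117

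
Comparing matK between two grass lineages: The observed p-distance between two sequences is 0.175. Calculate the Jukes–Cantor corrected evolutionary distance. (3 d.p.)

d = −(3/4) ln(1 − 4p/3) = −0.75 ln(1 − 0.233333) = −0.75 ln(0.766667)
  = −0.75 × (-0.265703) = 0.199277 substitutions/site.

0.199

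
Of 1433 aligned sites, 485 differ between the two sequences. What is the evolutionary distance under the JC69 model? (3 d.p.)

p = 485/1433 ≈ 0.338451.
d = −(3/4) ln(1 − 4p/3) = −0.75 ln(1 − 0.451268) = −0.75 ln(0.548732)
  = −0.75 × (-0.600145) = 0.450109 substitutions/site.

0.450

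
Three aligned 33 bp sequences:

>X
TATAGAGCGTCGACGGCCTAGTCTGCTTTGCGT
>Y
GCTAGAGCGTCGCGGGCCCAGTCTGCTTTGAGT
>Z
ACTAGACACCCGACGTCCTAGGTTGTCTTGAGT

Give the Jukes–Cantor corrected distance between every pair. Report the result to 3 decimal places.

d(X,Y) = 0.208, d(X,Z) = 0.497, d(Y,Z) = 0.559

X–Y: 6/33 sites differ → p ≈ 0.181818, d = −0.75 ln(1 − 0.242424) = 0.208224 ≈ 0.208.
X–Z: 12/33 sites differ → p ≈ 0.363636, d = −0.75 ln(1 − 0.484848) = 0.497470 ≈ 0.497.
Y–Z: 13/33 sites differ → p ≈ 0.393939, d = −0.75 ln(1 − 0.525252) = 0.558728 ≈ 0.559.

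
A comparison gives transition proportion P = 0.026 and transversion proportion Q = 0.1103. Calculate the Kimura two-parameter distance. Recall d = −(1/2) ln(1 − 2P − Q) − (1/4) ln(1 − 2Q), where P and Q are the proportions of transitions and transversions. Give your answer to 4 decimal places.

Under the Kimura two-parameter model, d = −½ ln(1 − 2P − Q) − ¼ ln(1 − 2Q).
1 − 2P − Q = 0.8377, giving −½ ln(0.8377) = 0.088548.
1 − 2Q = 0.7794, giving −¼ ln(0.7794) = 0.062308.
d = 0.088548 + 0.062308 = 0.150856.

0.1509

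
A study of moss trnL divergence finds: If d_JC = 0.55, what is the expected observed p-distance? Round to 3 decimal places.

0.390

p = (3/4)(1 − e^(−4d/3)) = 0.75 × (1 − e^(-0.733333)) = 0.75 × (1 − 0.480305) = 0.389771.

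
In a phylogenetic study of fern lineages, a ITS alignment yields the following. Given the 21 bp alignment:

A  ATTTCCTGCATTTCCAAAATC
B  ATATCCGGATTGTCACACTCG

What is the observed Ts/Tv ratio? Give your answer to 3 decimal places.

0.100

Transitions are A↔G and C↔T; transversions are all other mismatches.
Transitions: 1. Transversions: 10.
R = 1/10 = 0.100.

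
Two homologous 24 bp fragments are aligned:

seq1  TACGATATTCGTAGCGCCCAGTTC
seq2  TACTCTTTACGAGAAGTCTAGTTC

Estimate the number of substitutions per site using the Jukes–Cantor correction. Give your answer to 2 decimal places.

0.61

The sequences differ at 10 of 24 sites (4, 5, 7, 9, 12, 13, 14, 15, 17, 19), so p = 10/24 ≈ 0.416667.
d = −(3/4) ln(1 − 4p/3) = −0.75 ln(1 − 0.555556) = −0.75 ln(0.444444)
  = −0.75 × (-0.810931) = 0.608198 substitutions/site.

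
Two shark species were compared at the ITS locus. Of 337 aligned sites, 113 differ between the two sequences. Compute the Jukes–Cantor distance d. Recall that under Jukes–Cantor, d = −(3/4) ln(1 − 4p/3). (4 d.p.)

p = 113/337 ≈ 0.335312.
d = −(3/4) ln(1 − 4p/3) = −0.75 ln(1 − 0.447083) = −0.75 ln(0.552917)
  = −0.75 × (-0.592547) = 0.444410 substitutions/site.

0.4444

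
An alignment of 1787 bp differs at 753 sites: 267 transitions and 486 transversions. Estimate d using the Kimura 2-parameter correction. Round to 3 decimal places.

0.619

P = 267/1787 ≈ 0.149412 and Q = 486/1787 ≈ 0.271964.
Under the Kimura two-parameter model, d = −½ ln(1 − 2P − Q) − ¼ ln(1 − 2Q).
1 − 2P − Q = 0.429212, giving −½ ln(0.429212) = 0.422902.
1 − 2Q = 0.456072, giving −¼ ln(0.456072) = 0.196276.
d = 0.422902 + 0.196276 = 0.619178.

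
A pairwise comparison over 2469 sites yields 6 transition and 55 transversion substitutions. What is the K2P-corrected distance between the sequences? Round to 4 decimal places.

P = 6/2469 ≈ 0.00243 and Q = 55/2469 ≈ 0.022276.
Under the Kimura two-parameter model, d = −½ ln(1 − 2P − Q) − ¼ ln(1 − 2Q).
1 − 2P − Q = 0.972864, giving −½ ln(0.972864) = 0.013755.
1 − 2Q = 0.955448, giving −¼ ln(0.955448) = 0.011394.
d = 0.013755 + 0.011394 = 0.025149.

0.0251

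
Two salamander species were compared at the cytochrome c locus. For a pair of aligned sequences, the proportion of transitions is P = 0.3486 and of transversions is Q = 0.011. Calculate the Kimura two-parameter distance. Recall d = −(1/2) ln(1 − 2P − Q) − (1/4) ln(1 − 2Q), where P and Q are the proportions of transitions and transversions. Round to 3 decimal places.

0.621

Under the Kimura two-parameter model, d = −½ ln(1 − 2P − Q) − ¼ ln(1 − 2Q).
1 − 2P − Q = 0.2918, giving −½ ln(0.2918) = 0.615843.
1 − 2Q = 0.978, giving −¼ ln(0.978) = 0.005561.
d = 0.615843 + 0.005561 = 0.621404.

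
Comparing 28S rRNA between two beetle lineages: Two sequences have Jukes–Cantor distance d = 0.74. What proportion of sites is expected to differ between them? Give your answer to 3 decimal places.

p = (3/4)(1 − e^(−4d/3)) = 0.75 × (1 − e^(-0.986667)) = 0.75 × (1 − 0.372817) = 0.470387.

0.470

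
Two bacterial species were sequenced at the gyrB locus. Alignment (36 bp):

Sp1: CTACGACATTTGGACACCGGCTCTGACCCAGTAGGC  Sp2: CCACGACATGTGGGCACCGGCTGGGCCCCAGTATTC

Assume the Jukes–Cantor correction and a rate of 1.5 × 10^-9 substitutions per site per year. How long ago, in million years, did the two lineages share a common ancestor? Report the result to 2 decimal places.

The sequences differ at 8 of 36 sites (2, 10, 14, 23, 24, 26, 34, 35), so p = 8/36 ≈ 0.222222.
d = −(3/4) ln(1 − 4p/3) = −0.75 ln(1 − 0.296296) = −0.75 ln(0.703704)
  = −0.75 × (-0.351397) = 0.263548 substitutions/site.
Under a molecular clock d = 2μt, so t = d/(2μ) = 0.263548 / (2 × 1.5 × 10^-9) = 87.85 million years.

87.85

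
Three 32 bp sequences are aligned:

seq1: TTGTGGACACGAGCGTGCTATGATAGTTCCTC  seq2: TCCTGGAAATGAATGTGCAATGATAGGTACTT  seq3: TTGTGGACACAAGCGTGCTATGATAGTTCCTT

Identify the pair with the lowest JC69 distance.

seq1–seq2: 10/32 differ, p = 0.313, d = 0.404.
seq1–seq3: 2/32 differ, p = 0.063, d = 0.065.
seq2–seq3: 10/32 differ, p = 0.313, d = 0.404.
The smallest distance is between seq1 and seq3.

seq1 and seq3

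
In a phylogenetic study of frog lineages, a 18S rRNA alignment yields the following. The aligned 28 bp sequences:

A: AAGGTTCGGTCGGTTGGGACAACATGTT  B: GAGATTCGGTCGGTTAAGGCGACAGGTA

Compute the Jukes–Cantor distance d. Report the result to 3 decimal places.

The sequences differ at 8 of 28 sites (1, 4, 16, 17, 19, 21, 25, 28), so p = 8/28 ≈ 0.285714.
d = −(3/4) ln(1 − 4p/3) = −0.75 ln(1 − 0.380952) = −0.75 ln(0.619048)
  = −0.75 × (-0.479572) = 0.359679 substitutions/site.

0.360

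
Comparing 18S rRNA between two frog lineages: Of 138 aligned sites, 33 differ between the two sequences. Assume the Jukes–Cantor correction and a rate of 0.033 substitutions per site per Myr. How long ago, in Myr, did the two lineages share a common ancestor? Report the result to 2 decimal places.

4.36

p = 33/138 ≈ 0.23913.
d = −(3/4) ln(1 − 4p/3) = −0.75 ln(1 − 0.31884) = −0.75 ln(0.68116)
  = −0.75 × (-0.383958) = 0.287969 substitutions/site.
Under a molecular clock d = 2μt, so t = d/(2μ) = 0.287969 / (2 × 0.033) = 4.36 Myr.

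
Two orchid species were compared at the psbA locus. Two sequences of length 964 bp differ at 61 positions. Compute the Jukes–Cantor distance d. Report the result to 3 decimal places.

0.066

p = 61/964 ≈ 0.063278.
d = −(3/4) ln(1 − 4p/3) = −0.75 ln(1 − 0.084371) = −0.75 ln(0.915629)
  = −0.75 × (-0.088144) = 0.066108 substitutions/site.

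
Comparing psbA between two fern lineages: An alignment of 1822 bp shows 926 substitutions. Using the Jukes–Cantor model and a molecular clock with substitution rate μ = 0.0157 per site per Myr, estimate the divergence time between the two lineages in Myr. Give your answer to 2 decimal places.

27.04

p = 926/1822 ≈ 0.508233.
d = −(3/4) ln(1 − 4p/3) = −0.75 ln(1 − 0.677644) = −0.75 ln(0.322356)
  = −0.75 × (-1.132099) = 0.849074 substitutions/site.
Under a molecular clock d = 2μt, so t = d/(2μ) = 0.849074 / (2 × 0.0157) = 27.04 Myr.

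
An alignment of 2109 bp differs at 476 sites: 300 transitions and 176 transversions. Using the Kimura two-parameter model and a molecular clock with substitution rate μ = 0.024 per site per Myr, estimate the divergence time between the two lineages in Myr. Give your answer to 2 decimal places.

5.73

P = 300/2109 ≈ 0.142248 and Q = 176/2109 ≈ 0.083452.
Under the Kimura two-parameter model, d = −½ ln(1 − 2P − Q) − ¼ ln(1 − 2Q).
1 − 2P − Q = 0.632052, giving −½ ln(0.632052) = 0.229392.
1 − 2Q = 0.833096, giving −¼ ln(0.833096) = 0.045652.
d = 0.229392 + 0.045652 = 0.275044.
Under a molecular clock d = 2μt, so t = d/(2μ) = 0.275044 / (2 × 0.024) = 5.73 Myr.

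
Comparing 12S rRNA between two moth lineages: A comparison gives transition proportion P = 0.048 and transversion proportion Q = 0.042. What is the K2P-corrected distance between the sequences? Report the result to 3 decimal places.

Under the Kimura two-parameter model, d = −½ ln(1 − 2P − Q) − ¼ ln(1 − 2Q).
1 − 2P − Q = 0.862, giving −½ ln(0.862) = 0.074250.
1 − 2Q = 0.916, giving −¼ ln(0.916) = 0.021935.
d = 0.074250 + 0.021935 = 0.096185.

0.096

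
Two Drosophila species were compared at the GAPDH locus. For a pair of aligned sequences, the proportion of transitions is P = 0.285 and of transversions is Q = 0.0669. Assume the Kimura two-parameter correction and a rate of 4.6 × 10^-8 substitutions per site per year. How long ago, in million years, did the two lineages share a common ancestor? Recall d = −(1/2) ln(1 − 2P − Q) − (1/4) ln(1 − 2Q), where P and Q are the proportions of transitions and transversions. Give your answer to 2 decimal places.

Under the Kimura two-parameter model, d = −½ ln(1 − 2P − Q) − ¼ ln(1 − 2Q).
1 − 2P − Q = 0.3631, giving −½ ln(0.3631) = 0.506539.
1 − 2Q = 0.8662, giving −¼ ln(0.8662) = 0.035910.
d = 0.506539 + 0.035910 = 0.542449.
Under a molecular clock d = 2μt, so t = d/(2μ) = 0.542449 / (2 × 4.6 × 10^-8) = 5.90 million years.

5.90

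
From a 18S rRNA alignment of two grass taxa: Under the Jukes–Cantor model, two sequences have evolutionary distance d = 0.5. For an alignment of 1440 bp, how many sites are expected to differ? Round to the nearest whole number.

Invert JC69: p = (3/4)(1 − e^(−4d/3)) = 0.75 × (1 − e^(-0.666667)) = 0.75 × (1 − 0.513417) = 0.364937.
Expected differing sites = pL ≈ 0.364937 × 1440 = 525.50928 ≈ 526.

526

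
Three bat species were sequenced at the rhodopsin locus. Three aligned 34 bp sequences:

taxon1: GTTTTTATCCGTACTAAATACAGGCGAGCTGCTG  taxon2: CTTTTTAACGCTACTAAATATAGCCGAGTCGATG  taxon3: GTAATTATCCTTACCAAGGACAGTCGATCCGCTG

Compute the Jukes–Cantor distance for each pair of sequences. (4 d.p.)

taxon1–taxon2: 9/34 sites differ → p ≈ 0.264706, d = −0.75 ln(1 − 0.352941) = 0.326488 ≈ 0.3265.
taxon1–taxon3: 9/34 sites differ → p ≈ 0.264706, d = −0.75 ln(1 − 0.352941) = 0.326488 ≈ 0.3265.
taxon2–taxon3: 14/34 sites differ → p ≈ 0.411765, d = −0.75 ln(1 − 0.54902) = 0.597249 ≈ 0.5972.

d(taxon1,taxon2) = 0.3265, d(taxon1,taxon3) = 0.3265, d(taxon2,taxon3) = 0.5972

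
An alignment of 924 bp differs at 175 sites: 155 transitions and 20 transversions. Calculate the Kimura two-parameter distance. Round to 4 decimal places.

0.2320

P = 155/924 ≈ 0.167749 and Q = 20/924 ≈ 0.021645.
Under the Kimura two-parameter model, d = −½ ln(1 − 2P − Q) − ¼ ln(1 − 2Q).
1 − 2P − Q = 0.642857, giving −½ ln(0.642857) = 0.220916.
1 − 2Q = 0.95671, giving −¼ ln(0.95671) = 0.011064.
d = 0.220916 + 0.011064 = 0.231980.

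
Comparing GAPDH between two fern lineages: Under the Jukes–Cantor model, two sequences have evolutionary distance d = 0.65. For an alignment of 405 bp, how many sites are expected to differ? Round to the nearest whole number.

Invert JC69: p = (3/4)(1 − e^(−4d/3)) = 0.75 × (1 − e^(-0.866667)) = 0.75 × (1 − 0.420350) = 0.434738.
Expected differing sites = pL ≈ 0.434738 × 405 = 176.06889 ≈ 176.

176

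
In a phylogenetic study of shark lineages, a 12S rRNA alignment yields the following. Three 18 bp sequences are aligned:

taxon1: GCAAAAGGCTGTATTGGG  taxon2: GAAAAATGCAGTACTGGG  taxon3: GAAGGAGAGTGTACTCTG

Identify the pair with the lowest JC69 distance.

taxon1 and taxon2

taxon1–taxon2: 4/18 differ, p = 0.222, d = 0.264.
taxon1–taxon3: 8/18 differ, p = 0.444, d = 0.673.
taxon2–taxon3: 8/18 differ, p = 0.444, d = 0.673.
The smallest distance is between taxon1 and taxon2.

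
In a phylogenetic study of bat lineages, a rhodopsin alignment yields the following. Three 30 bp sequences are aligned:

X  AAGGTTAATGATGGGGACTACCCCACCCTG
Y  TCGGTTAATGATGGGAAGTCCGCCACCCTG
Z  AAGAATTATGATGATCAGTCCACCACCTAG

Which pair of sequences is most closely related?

X and Y

X–Y: 6/30 differ, p = 0.200, d = 0.233.
X–Z: 11/30 differ, p = 0.367, d = 0.503.
Y–Z: 11/30 differ, p = 0.367, d = 0.503.
The smallest distance is between X and Y.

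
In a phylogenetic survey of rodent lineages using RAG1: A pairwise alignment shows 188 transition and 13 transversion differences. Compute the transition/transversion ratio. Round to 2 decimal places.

14.46

R = 188/13 = 14.461538… ≈ 14.46 (to 2 d.p.).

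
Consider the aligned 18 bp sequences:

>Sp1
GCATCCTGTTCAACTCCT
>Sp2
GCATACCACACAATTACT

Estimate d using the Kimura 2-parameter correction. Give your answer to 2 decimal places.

0.57

Of 18 sites, 4 differences are transitions and 3 are transversions, so P = 4/18 ≈ 0.222222 and Q = 3/18 ≈ 0.166667.
Under the Kimura two-parameter model, d = −½ ln(1 − 2P − Q) − ¼ ln(1 − 2Q).
1 − 2P − Q = 0.388889, giving −½ ln(0.388889) = 0.472231.
1 − 2Q = 0.666666, giving −¼ ln(0.666666) = 0.101367.
d = 0.472231 + 0.101367 = 0.573598.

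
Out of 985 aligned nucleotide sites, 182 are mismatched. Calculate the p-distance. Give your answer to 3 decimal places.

p = 182/985 = 0.184771… ≈ 0.185 (to 3 d.p.).

0.185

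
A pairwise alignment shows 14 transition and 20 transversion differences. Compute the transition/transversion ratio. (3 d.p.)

0.700

R = 14/20 = 0.700.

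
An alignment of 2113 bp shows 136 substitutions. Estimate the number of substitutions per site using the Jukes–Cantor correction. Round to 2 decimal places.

p = 136/2113 ≈ 0.064363.
d = −(3/4) ln(1 − 4p/3) = −0.75 ln(1 − 0.085817) = −0.75 ln(0.914183)
  = −0.75 × (-0.089725) = 0.067294 substitutions/site.

0.07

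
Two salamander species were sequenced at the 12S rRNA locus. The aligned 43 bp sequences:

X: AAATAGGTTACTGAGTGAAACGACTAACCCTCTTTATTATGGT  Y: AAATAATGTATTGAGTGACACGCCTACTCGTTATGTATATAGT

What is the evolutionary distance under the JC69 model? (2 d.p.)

0.47

The sequences differ at 15 of 43 sites, so p = 15/43 ≈ 0.348837.
d = −(3/4) ln(1 − 4p/3) = −0.75 ln(1 − 0.465116) = −0.75 ln(0.534884)
  = −0.75 × (-0.625705) = 0.469279 substitutions/site.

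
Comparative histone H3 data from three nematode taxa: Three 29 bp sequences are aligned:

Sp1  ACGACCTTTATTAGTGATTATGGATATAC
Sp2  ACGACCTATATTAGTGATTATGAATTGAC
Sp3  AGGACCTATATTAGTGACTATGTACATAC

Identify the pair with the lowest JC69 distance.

Sp1 and Sp2

Sp1–Sp2: 4/29 differ, p = 0.138, d = 0.152.
Sp1–Sp3: 5/29 differ, p = 0.172, d = 0.196.
Sp2–Sp3: 6/29 differ, p = 0.207, d = 0.242.
The smallest distance is between Sp1 and Sp2.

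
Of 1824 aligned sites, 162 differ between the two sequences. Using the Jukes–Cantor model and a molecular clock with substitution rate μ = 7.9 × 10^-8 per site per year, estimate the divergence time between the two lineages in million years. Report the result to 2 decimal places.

0.60

p = 162/1824 ≈ 0.088816.
d = −(3/4) ln(1 − 4p/3) = −0.75 ln(1 − 0.118421) = −0.75 ln(0.881579)
  = −0.75 × (-0.126041) = 0.094531 substitutions/site.
Under a molecular clock d = 2μt, so t = d/(2μ) = 0.094531 / (2 × 7.9 × 10^-8) = 0.60 million years.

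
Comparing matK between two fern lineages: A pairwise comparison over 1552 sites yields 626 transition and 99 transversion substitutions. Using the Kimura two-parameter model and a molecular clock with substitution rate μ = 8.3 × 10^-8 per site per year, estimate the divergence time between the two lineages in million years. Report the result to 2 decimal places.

6.36

P = 626/1552 ≈ 0.403351 and Q = 99/1552 ≈ 0.063789.
Under the Kimura two-parameter model, d = −½ ln(1 − 2P − Q) − ¼ ln(1 − 2Q).
1 − 2P − Q = 0.129509, giving −½ ln(0.129509) = 1.022002.
1 − 2Q = 0.872422, giving −¼ ln(0.872422) = 0.034121.
d = 1.022002 + 0.034121 = 1.056123.
Under a molecular clock d = 2μt, so t = d/(2μ) = 1.056123 / (2 × 8.3 × 10^-8) = 6.36 million years.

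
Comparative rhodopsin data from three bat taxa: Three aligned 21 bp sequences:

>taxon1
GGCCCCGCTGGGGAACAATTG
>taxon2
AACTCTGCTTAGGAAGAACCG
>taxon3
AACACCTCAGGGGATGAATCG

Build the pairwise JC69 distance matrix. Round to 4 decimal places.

d(taxon1,taxon2) = 0.6355, d(taxon1,taxon3) = 0.5319, d(taxon2,taxon3) = 0.5319

taxon1–taxon2: 9/21 sites differ → p ≈ 0.428571, d = −0.75 ln(1 − 0.571428) = 0.635472 ≈ 0.6355.
taxon1–taxon3: 8/21 sites differ → p ≈ 0.380952, d = −0.75 ln(1 − 0.507936) = 0.531860 ≈ 0.5319.
taxon2–taxon3: 8/21 sites differ → p ≈ 0.380952, d = −0.75 ln(1 − 0.507936) = 0.531860 ≈ 0.5319.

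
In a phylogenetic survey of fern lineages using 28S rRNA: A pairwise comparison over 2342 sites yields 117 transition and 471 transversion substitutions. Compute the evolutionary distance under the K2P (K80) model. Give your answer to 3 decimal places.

0.308

P = 117/2342 ≈ 0.049957 and Q = 471/2342 ≈ 0.20111.
Under the Kimura two-parameter model, d = −½ ln(1 − 2P − Q) − ¼ ln(1 − 2Q).
1 − 2P − Q = 0.698976, giving −½ ln(0.698976) = 0.179069.
1 − 2Q = 0.59778, giving −¼ ln(0.59778) = 0.128633.
d = 0.179069 + 0.128633 = 0.307702.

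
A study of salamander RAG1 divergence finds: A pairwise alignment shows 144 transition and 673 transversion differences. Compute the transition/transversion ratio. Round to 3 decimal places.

R = 144/673 = 0.213967… ≈ 0.214 (to 3 d.p.).

0.214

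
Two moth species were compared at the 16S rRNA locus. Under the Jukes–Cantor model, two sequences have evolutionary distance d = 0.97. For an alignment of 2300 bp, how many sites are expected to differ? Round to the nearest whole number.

Invert JC69: p = (3/4)(1 − e^(−4d/3)) = 0.75 × (1 − e^(-1.293333)) = 0.75 × (1 − 0.274355) = 0.544234.
Expected differing sites = pL ≈ 0.544234 × 2300 = 1251.7382 ≈ 1252.

1252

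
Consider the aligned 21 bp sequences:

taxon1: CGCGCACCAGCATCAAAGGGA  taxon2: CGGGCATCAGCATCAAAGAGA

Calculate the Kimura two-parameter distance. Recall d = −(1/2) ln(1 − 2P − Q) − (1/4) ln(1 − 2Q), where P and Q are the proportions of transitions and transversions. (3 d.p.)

0.161

Of 21 sites, 2 differences are transitions and 1 are transversions, so P = 2/21 ≈ 0.095238 and Q = 1/21 ≈ 0.047619.
Under the Kimura two-parameter model, d = −½ ln(1 − 2P − Q) − ¼ ln(1 − 2Q).
1 − 2P − Q = 0.761905, giving −½ ln(0.761905) = 0.135967.
1 − 2Q = 0.904762, giving −¼ ln(0.904762) = 0.025021.
d = 0.135967 + 0.025021 = 0.160988.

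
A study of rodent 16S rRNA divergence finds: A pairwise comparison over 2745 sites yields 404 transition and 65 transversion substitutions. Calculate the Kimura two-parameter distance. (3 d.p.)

P = 404/2745 ≈ 0.147177 and Q = 65/2745 ≈ 0.023679.
Under the Kimura two-parameter model, d = −½ ln(1 − 2P − Q) − ¼ ln(1 − 2Q).
1 − 2P − Q = 0.681967, giving −½ ln(0.681967) = 0.191387.
1 − 2Q = 0.952642, giving −¼ ln(0.952642) = 0.012129.
d = 0.191387 + 0.012129 = 0.203516.

0.204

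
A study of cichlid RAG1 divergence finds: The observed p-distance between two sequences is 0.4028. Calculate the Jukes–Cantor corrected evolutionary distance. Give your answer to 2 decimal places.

0.58

d = −(3/4) ln(1 − 4p/3) = −0.75 ln(1 − 0.537067) = −0.75 ln(0.462933)
  = −0.75 × (-0.770173) = 0.577630 substitutions/site.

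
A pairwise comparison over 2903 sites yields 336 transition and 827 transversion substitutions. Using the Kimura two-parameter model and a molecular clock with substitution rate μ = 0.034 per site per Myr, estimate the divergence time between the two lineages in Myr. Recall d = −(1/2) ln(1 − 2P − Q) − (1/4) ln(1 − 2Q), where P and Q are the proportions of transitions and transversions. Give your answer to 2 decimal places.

8.44

P = 336/2903 ≈ 0.115742 and Q = 827/2903 ≈ 0.284878.
Under the Kimura two-parameter model, d = −½ ln(1 − 2P − Q) − ¼ ln(1 − 2Q).
1 − 2P − Q = 0.483638, giving −½ ln(0.483638) = 0.363209.
1 − 2Q = 0.430244, giving −¼ ln(0.430244) = 0.210851.
d = 0.363209 + 0.210851 = 0.574060.
Under a molecular clock d = 2μt, so t = d/(2μ) = 0.574060 / (2 × 0.034) = 8.44 Myr.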